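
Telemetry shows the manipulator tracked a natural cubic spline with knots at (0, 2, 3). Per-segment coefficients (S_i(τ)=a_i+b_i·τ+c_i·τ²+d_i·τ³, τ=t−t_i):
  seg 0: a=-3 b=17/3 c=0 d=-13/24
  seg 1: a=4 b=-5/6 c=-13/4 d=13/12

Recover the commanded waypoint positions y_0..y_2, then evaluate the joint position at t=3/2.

y_0=-3 y_1=4 y_2=1
S(3/2) = 235/64

y_0 = S_0(0) = a_0 = -3
y_1 = S_1(0) = a_1 = 4
y_2 = S_1(1) = 1
t_q=3/2 is in segment 0 (τ=3/2); S_0(τ)=235/64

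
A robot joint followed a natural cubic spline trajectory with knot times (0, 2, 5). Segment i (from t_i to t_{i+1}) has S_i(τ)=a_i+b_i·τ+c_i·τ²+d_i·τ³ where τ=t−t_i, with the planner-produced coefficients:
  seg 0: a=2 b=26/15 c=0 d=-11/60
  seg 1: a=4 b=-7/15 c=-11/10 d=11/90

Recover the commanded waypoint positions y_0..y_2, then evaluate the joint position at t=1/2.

y_0 = S_0(0) = a_0 = 2
y_1 = S_1(0) = a_1 = 4
y_2 = S_1(3) = -4
t_q=1/2 is in segment 0 (τ=1/2); S_0(τ)=91/32

y_0=2 y_1=4 y_2=-4
S(1/2) = 91/32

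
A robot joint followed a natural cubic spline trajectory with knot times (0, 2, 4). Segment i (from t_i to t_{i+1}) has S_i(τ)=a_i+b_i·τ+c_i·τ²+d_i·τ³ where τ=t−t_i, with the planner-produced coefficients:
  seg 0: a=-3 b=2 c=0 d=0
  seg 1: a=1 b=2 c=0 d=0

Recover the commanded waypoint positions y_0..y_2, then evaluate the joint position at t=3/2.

y_0=-3 y_1=1 y_2=5
S(3/2) = 0

y_0 = S_0(0) = a_0 = -3
y_1 = S_1(0) = a_1 = 1
y_2 = S_1(2) = 5
t_q=3/2 is in segment 0 (τ=3/2); S_0(τ)=0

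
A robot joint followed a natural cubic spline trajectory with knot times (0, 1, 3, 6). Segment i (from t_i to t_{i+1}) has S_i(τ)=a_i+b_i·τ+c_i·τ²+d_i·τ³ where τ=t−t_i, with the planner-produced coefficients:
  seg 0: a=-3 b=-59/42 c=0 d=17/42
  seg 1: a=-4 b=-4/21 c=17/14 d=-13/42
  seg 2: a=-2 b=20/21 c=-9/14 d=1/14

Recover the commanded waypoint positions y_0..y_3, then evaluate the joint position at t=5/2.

y_0 = S_0(0) = a_0 = -3
y_1 = S_1(0) = a_1 = -4
y_2 = S_2(0) = a_2 = -2
y_3 = S_2(3) = -3
t_q=5/2 is in segment 1 (τ=3/2); S_1(τ)=-291/112

y_0=-3 y_1=-4 y_2=-2 y_3=-3
S(5/2) = -291/112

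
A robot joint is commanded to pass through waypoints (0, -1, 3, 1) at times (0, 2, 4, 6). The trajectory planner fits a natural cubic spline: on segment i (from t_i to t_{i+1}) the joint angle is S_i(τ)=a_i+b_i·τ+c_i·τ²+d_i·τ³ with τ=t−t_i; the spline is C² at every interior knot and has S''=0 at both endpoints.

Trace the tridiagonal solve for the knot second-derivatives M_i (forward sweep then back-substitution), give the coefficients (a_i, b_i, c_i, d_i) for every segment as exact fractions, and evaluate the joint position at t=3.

Δ: Δ0=-1/2, Δ1=2, Δ2=-1
row 1: diag=8, rhs=15; c'=1/4, d'=15/8
row 2: denom=8−2·1/4=15/2; d'=(-18−2·15/8)/(15/2)=-29/10
back: M2=-29/10
back: M1=15/8−1/4·-29/10=13/5
M: M0=0, M1=13/5, M2=-29/10, M3=0
seg 0: a=0, c=M0/2=0, d=(M1−M0)/(6·2)=13/60, b=Δ0−h0·(2M0+M1)/6=-41/30
seg 1: a=-1, c=M1/2=13/10, d=(M2−M1)/(6·2)=-11/24, b=Δ1−h1·(2M1+M2)/6=37/30
seg 2: a=3, c=M2/2=-29/20, d=(M3−M2)/(6·2)=29/120, b=Δ2−h2·(2M2+M3)/6=14/15
t_q=3 → seg 1, τ=1; S=-1+37/30·τ+13/10·τ²+-11/24·τ³=43/40

  seg 0: a=0 b=-41/30 c=0 d=13/60
  seg 1: a=-1 b=37/30 c=13/10 d=-11/24
  seg 2: a=3 b=14/15 c=-29/20 d=29/120
S(3) = 43/40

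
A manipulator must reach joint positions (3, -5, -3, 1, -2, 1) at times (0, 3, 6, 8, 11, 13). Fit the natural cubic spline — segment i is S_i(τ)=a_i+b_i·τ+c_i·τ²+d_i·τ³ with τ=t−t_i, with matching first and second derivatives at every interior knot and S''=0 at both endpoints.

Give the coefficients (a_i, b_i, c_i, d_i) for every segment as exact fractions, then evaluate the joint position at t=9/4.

Δ: Δ0=-8/3, Δ1=2/3, Δ2=2, Δ3=-1, Δ4=3/2
row 1: diag=12, rhs=20; c'=1/4, d'=5/3
row 2: denom=10−3·1/4=37/4; d'=(8−3·5/3)/(37/4)=12/37
row 3: denom=10−2·8/37=354/37; d'=(-18−2·12/37)/(354/37)=-115/59
row 4: denom=10−3·37/118=1069/118; d'=(15−3·-115/59)/(1069/118)=2460/1069
back: M4=2460/1069
back: M3=-115/59−37/118·2460/1069=-2855/1069
back: M2=12/37−8/37·-2855/1069=964/1069
back: M1=5/3−1/4·964/1069=4622/3207
M: M0=0, M1=4622/3207, M2=964/1069, M3=-2855/1069, M4=2460/1069, M5=0
seg 0: a=3, c=M0/2=0, d=(M1−M0)/(6·3)=2311/28863, b=Δ0−h0·(2M0+M1)/6=-3621/1069
seg 1: a=-5, c=M1/2=2311/3207, d=(M2−M1)/(6·3)=-865/28863, b=Δ1−h1·(2M1+M2)/6=-1310/1069
seg 2: a=-3, c=M2/2=482/1069, d=(M3−M2)/(6·2)=-1273/4276, b=Δ2−h2·(2M2+M3)/6=2447/1069
seg 3: a=1, c=M3/2=-2855/2138, d=(M4−M3)/(6·3)=5315/19242, b=Δ3−h3·(2M3+M4)/6=556/1069
seg 4: a=-2, c=M4/2=1230/1069, d=(M5−M4)/(6·2)=-205/1069, b=Δ4−h4·(2M4+M5)/6=-73/2138
t_q=9/4 → seg 0, τ=9/4; S=3+-3621/1069·τ+0·τ²+2311/28863·τ³=-253779/68416

  seg 0: a=3 b=-3621/1069 c=0 d=2311/28863
  seg 1: a=-5 b=-1310/1069 c=2311/3207 d=-865/28863
  seg 2: a=-3 b=2447/1069 c=482/1069 d=-1273/4276
  seg 3: a=1 b=556/1069 c=-2855/2138 d=5315/19242
  seg 4: a=-2 b=-73/2138 c=1230/1069 d=-205/1069
S(9/4) = -253779/68416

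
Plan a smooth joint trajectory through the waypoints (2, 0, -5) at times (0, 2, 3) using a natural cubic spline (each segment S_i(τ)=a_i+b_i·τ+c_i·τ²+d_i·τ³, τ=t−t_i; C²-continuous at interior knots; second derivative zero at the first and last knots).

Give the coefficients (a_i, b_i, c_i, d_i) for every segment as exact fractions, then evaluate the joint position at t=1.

Δ: Δ0=-1, Δ1=-5
row 1: diag=6, rhs=-24; c'=1/6, d'=-4
back: M1=-4
M: M0=0, M1=-4, M2=0
seg 0: a=2, c=M0/2=0, d=(M1−M0)/(6·2)=-1/3, b=Δ0−h0·(2M0+M1)/6=1/3
seg 1: a=0, c=M1/2=-2, d=(M2−M1)/(6·1)=2/3, b=Δ1−h1·(2M1+M2)/6=-11/3
t_q=1 → seg 0, τ=1; S=2+1/3·τ+0·τ²+-1/3·τ³=2

  seg 0: a=2 b=1/3 c=0 d=-1/3
  seg 1: a=0 b=-11/3 c=-2 d=2/3
S(1) = 2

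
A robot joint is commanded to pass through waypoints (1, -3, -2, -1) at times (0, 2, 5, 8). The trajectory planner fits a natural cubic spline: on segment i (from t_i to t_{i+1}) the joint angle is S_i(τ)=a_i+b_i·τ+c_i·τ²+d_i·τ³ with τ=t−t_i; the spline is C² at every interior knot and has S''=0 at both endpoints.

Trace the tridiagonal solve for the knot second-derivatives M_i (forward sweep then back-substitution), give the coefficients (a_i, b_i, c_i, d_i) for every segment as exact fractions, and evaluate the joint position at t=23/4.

  seg 0: a=1 b=-278/111 c=0 d=14/111
  seg 1: a=-3 b=-110/111 c=28/37 d=-35/333
  seg 2: a=-2 b=79/111 c=-7/37 d=7/333
S(23/4) = -3703/2368

Δ: Δ0=-2, Δ1=1/3, Δ2=1/3
row 1: diag=10, rhs=14; c'=3/10, d'=7/5
row 2: denom=12−3·3/10=111/10; d'=(0−3·7/5)/(111/10)=-14/37
back: M2=-14/37
back: M1=7/5−3/10·-14/37=56/37
M: M0=0, M1=56/37, M2=-14/37, M3=0
seg 0: a=1, c=M0/2=0, d=(M1−M0)/(6·2)=14/111, b=Δ0−h0·(2M0+M1)/6=-278/111
seg 1: a=-3, c=M1/2=28/37, d=(M2−M1)/(6·3)=-35/333, b=Δ1−h1·(2M1+M2)/6=-110/111
seg 2: a=-2, c=M2/2=-7/37, d=(M3−M2)/(6·3)=7/333, b=Δ2−h2·(2M2+M3)/6=79/111
t_q=23/4 → seg 2, τ=3/4; S=-2+79/111·τ+-7/37·τ²+7/333·τ³=-3703/2368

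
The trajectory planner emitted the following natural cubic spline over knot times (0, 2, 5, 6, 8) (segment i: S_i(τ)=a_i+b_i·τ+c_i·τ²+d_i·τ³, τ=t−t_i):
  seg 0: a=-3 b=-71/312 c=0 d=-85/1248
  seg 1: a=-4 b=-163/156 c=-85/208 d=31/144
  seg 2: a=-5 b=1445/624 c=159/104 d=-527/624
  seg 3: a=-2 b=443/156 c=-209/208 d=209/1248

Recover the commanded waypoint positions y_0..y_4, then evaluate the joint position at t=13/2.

y_0=-3 y_1=-4 y_2=-5 y_3=-2 y_4=1
S(13/2) = -2697/3328

y_0 = S_0(0) = a_0 = -3
y_1 = S_1(0) = a_1 = -4
y_2 = S_2(0) = a_2 = -5
y_3 = S_3(0) = a_3 = -2
y_4 = S_3(2) = 1
t_q=13/2 is in segment 3 (τ=1/2); S_3(τ)=-2697/3328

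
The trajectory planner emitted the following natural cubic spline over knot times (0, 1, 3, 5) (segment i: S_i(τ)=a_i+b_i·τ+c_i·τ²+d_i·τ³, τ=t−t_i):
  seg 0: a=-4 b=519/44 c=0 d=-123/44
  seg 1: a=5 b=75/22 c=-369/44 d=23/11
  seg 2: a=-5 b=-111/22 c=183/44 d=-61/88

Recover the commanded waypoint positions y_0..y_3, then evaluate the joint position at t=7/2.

y_0=-4 y_1=5 y_2=-5 y_3=-4
S(7/2) = -4625/704

y_0 = S_0(0) = a_0 = -4
y_1 = S_1(0) = a_1 = 5
y_2 = S_2(0) = a_2 = -5
y_3 = S_2(2) = -4
t_q=7/2 is in segment 2 (τ=1/2); S_2(τ)=-4625/704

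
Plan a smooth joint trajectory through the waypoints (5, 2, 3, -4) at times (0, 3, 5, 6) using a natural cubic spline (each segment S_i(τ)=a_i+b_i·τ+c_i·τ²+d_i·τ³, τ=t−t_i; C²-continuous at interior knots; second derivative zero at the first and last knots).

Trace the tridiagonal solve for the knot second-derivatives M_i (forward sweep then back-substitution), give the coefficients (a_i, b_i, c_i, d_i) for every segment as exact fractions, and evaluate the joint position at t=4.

Δ: Δ0=-1, Δ1=1/2, Δ2=-7
row 1: diag=10, rhs=9; c'=1/5, d'=9/10
row 2: denom=6−2·1/5=28/5; d'=(-45−2·9/10)/(28/5)=-117/14
back: M2=-117/14
back: M1=9/10−1/5·-117/14=18/7
M: M0=0, M1=18/7, M2=-117/14, M3=0
seg 0: a=5, c=M0/2=0, d=(M1−M0)/(6·3)=1/7, b=Δ0−h0·(2M0+M1)/6=-16/7
seg 1: a=2, c=M1/2=9/7, d=(M2−M1)/(6·2)=-51/56, b=Δ1−h1·(2M1+M2)/6=11/7
seg 2: a=3, c=M2/2=-117/28, d=(M3−M2)/(6·1)=39/28, b=Δ2−h2·(2M2+M3)/6=-59/14
t_q=4 → seg 1, τ=1; S=2+11/7·τ+9/7·τ²+-51/56·τ³=221/56

  seg 0: a=5 b=-16/7 c=0 d=1/7
  seg 1: a=2 b=11/7 c=9/7 d=-51/56
  seg 2: a=3 b=-59/14 c=-117/28 d=39/28
S(4) = 221/56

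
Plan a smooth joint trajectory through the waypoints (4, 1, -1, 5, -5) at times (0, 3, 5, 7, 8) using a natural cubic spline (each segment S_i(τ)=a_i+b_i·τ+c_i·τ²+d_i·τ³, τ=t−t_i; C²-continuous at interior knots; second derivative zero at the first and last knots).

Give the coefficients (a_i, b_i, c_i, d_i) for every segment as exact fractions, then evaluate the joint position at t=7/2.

Δ: Δ0=-1, Δ1=-1, Δ2=3, Δ3=-10
row 1: diag=10, rhs=0; c'=1/5, d'=0
row 2: denom=8−2·1/5=38/5; d'=(24−2·0)/(38/5)=60/19
row 3: denom=6−2·5/19=104/19; d'=(-78−2·60/19)/(104/19)=-801/52
back: M3=-801/52
back: M2=60/19−5/19·-801/52=375/52
back: M1=0−1/5·375/52=-75/52
M: M0=0, M1=-75/52, M2=375/52, M3=-801/52, M4=0
seg 0: a=4, c=M0/2=0, d=(M1−M0)/(6·3)=-25/312, b=Δ0−h0·(2M0+M1)/6=-29/104
seg 1: a=1, c=M1/2=-75/104, d=(M2−M1)/(6·2)=75/104, b=Δ1−h1·(2M1+M2)/6=-127/52
seg 2: a=-1, c=M2/2=375/104, d=(M3−M2)/(6·2)=-49/26, b=Δ2−h2·(2M2+M3)/6=173/52
seg 3: a=5, c=M3/2=-801/104, d=(M4−M3)/(6·1)=267/104, b=Δ3−h3·(2M3+M4)/6=-253/52
t_q=7/2 → seg 1, τ=1/2; S=1+-127/52·τ+-75/104·τ²+75/104·τ³=-259/832

  seg 0: a=4 b=-29/104 c=0 d=-25/312
  seg 1: a=1 b=-127/52 c=-75/104 d=75/104
  seg 2: a=-1 b=173/52 c=375/104 d=-49/26
  seg 3: a=5 b=-253/52 c=-801/104 d=267/104
S(7/2) = -259/832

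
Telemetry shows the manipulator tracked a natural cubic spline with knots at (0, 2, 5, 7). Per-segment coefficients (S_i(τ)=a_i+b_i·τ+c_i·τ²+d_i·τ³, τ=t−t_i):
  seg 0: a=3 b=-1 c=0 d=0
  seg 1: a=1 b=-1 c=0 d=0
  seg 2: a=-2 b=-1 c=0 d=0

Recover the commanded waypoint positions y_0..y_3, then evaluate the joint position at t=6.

y_0 = S_0(0) = a_0 = 3
y_1 = S_1(0) = a_1 = 1
y_2 = S_2(0) = a_2 = -2
y_3 = S_2(2) = -4
t_q=6 is in segment 2 (τ=1); S_2(τ)=-3

y_0=3 y_1=1 y_2=-2 y_3=-4
S(6) = -3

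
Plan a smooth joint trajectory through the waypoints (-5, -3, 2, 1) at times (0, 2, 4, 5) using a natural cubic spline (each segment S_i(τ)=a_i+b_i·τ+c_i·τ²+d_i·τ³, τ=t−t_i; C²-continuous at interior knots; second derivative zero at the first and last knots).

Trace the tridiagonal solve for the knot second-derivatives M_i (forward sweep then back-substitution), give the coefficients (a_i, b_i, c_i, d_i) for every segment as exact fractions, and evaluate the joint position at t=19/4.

Δ: Δ0=1, Δ1=5/2, Δ2=-1
row 1: diag=8, rhs=9; c'=1/4, d'=9/8
row 2: denom=6−2·1/4=11/2; d'=(-21−2·9/8)/(11/2)=-93/22
back: M2=-93/22
back: M1=9/8−1/4·-93/22=24/11
M: M0=0, M1=24/11, M2=-93/22, M3=0
seg 0: a=-5, c=M0/2=0, d=(M1−M0)/(6·2)=2/11, b=Δ0−h0·(2M0+M1)/6=3/11
seg 1: a=-3, c=M1/2=12/11, d=(M2−M1)/(6·2)=-47/88, b=Δ1−h1·(2M1+M2)/6=27/11
seg 2: a=2, c=M2/2=-93/44, d=(M3−M2)/(6·1)=31/44, b=Δ2−h2·(2M2+M3)/6=9/22
t_q=19/4 → seg 2, τ=3/4; S=2+9/22·τ+-93/44·τ²+31/44·τ³=3985/2816

  seg 0: a=-5 b=3/11 c=0 d=2/11
  seg 1: a=-3 b=27/11 c=12/11 d=-47/88
  seg 2: a=2 b=9/22 c=-93/44 d=31/44
S(19/4) = 3985/2816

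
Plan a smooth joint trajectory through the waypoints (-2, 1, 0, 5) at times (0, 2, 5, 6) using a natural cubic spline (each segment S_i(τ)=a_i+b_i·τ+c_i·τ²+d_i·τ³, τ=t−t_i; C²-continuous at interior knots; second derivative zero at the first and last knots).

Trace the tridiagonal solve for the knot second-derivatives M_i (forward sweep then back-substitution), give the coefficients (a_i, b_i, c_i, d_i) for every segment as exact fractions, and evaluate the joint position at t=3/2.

Δ: Δ0=3/2, Δ1=-1/3, Δ2=5
row 1: diag=10, rhs=-11; c'=3/10, d'=-11/10
row 2: denom=8−3·3/10=71/10; d'=(32−3·-11/10)/(71/10)=353/71
back: M2=353/71
back: M1=-11/10−3/10·353/71=-184/71
M: M0=0, M1=-184/71, M2=353/71, M3=0
seg 0: a=-2, c=M0/2=0, d=(M1−M0)/(6·2)=-46/213, b=Δ0−h0·(2M0+M1)/6=1007/426
seg 1: a=1, c=M1/2=-92/71, d=(M2−M1)/(6·3)=179/426, b=Δ1−h1·(2M1+M2)/6=-97/426
seg 2: a=0, c=M2/2=353/142, d=(M3−M2)/(6·1)=-353/426, b=Δ2−h2·(2M2+M3)/6=712/213
t_q=3/2 → seg 0, τ=3/2; S=-2+1007/426·τ+0·τ²+-46/213·τ³=58/71

  seg 0: a=-2 b=1007/426 c=0 d=-46/213
  seg 1: a=1 b=-97/426 c=-92/71 d=179/426
  seg 2: a=0 b=712/213 c=353/142 d=-353/426
S(3/2) = 58/71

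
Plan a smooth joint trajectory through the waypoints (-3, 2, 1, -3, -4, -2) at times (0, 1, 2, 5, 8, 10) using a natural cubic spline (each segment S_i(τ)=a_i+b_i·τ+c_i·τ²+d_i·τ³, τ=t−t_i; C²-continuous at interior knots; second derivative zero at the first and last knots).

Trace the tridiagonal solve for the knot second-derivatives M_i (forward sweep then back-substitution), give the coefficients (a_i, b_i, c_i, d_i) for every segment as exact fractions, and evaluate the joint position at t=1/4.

Δ: Δ0=5, Δ1=-1, Δ2=-4/3, Δ3=-1/3, Δ4=1
row 1: diag=4, rhs=-36; c'=1/4, d'=-9
row 2: denom=8−1·1/4=31/4; d'=(-2−1·-9)/(31/4)=28/31
row 3: denom=12−3·12/31=336/31; d'=(6−3·28/31)/(336/31)=17/56
row 4: denom=10−3·31/112=1027/112; d'=(8−3·17/56)/(1027/112)=794/1027
back: M4=794/1027
back: M3=17/56−31/112·794/1027=92/1027
back: M2=28/31−12/31·92/1027=892/1027
back: M1=-9−1/4·892/1027=-9466/1027
M: M0=0, M1=-9466/1027, M2=892/1027, M3=92/1027, M4=794/1027, M5=0
seg 0: a=-3, c=M0/2=0, d=(M1−M0)/(6·1)=-4733/3081, b=Δ0−h0·(2M0+M1)/6=20138/3081
seg 1: a=2, c=M1/2=-4733/1027, d=(M2−M1)/(6·1)=5179/3081, b=Δ1−h1·(2M1+M2)/6=5939/3081
seg 2: a=1, c=M2/2=446/1027, d=(M3−M2)/(6·3)=-400/9243, b=Δ2−h2·(2M2+M3)/6=-6922/3081
seg 3: a=-3, c=M3/2=46/1027, d=(M4−M3)/(6·3)=3/79, b=Δ3−h3·(2M3+M4)/6=-2494/3081
seg 4: a=-4, c=M4/2=397/1027, d=(M5−M4)/(6·2)=-397/6162, b=Δ4−h4·(2M4+M5)/6=1493/3081
t_q=1/4 → seg 0, τ=1/4; S=-3+20138/3081·τ+0·τ²+-4733/3081·τ³=-91359/65728

  seg 0: a=-3 b=20138/3081 c=0 d=-4733/3081
  seg 1: a=2 b=5939/3081 c=-4733/1027 d=5179/3081
  seg 2: a=1 b=-6922/3081 c=446/1027 d=-400/9243
  seg 3: a=-3 b=-2494/3081 c=46/1027 d=3/79
  seg 4: a=-4 b=1493/3081 c=397/1027 d=-397/6162
S(1/4) = -91359/65728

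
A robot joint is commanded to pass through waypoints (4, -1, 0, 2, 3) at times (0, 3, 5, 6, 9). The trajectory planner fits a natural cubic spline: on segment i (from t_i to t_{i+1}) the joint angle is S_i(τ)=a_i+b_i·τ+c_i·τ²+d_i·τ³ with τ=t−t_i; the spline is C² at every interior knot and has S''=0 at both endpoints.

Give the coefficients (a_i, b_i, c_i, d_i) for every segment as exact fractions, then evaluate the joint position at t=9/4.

Δ: Δ0=-5/3, Δ1=1/2, Δ2=2, Δ3=1/3
row 1: diag=10, rhs=13; c'=1/5, d'=13/10
row 2: denom=6−2·1/5=28/5; d'=(9−2·13/10)/(28/5)=8/7
row 3: denom=8−1·5/28=219/28; d'=(-10−1·8/7)/(219/28)=-104/73
back: M3=-104/73
back: M2=8/7−5/28·-104/73=102/73
back: M1=13/10−1/5·102/73=149/146
M: M0=0, M1=149/146, M2=102/73, M3=-104/73, M4=0
seg 0: a=4, c=M0/2=0, d=(M1−M0)/(6·3)=149/2628, b=Δ0−h0·(2M0+M1)/6=-1907/876
seg 1: a=-1, c=M1/2=149/292, d=(M2−M1)/(6·2)=55/1752, b=Δ1−h1·(2M1+M2)/6=-283/438
seg 2: a=0, c=M2/2=51/73, d=(M3−M2)/(6·1)=-103/219, b=Δ2−h2·(2M2+M3)/6=388/219
seg 3: a=2, c=M3/2=-52/73, d=(M4−M3)/(6·3)=52/657, b=Δ3−h3·(2M3+M4)/6=385/219
t_q=9/4 → seg 0, τ=9/4; S=4+-1907/876·τ+0·τ²+149/2628·τ³=-4715/18688

  seg 0: a=4 b=-1907/876 c=0 d=149/2628
  seg 1: a=-1 b=-283/438 c=149/292 d=55/1752
  seg 2: a=0 b=388/219 c=51/73 d=-103/219
  seg 3: a=2 b=385/219 c=-52/73 d=52/657
S(9/4) = -4715/18688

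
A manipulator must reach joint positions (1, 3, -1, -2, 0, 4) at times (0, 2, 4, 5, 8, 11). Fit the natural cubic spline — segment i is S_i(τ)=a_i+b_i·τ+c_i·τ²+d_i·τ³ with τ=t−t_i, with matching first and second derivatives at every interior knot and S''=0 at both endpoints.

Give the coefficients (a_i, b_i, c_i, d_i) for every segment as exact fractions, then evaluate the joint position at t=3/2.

Δ: Δ0=1, Δ1=-2, Δ2=-1, Δ3=2/3, Δ4=4/3
row 1: diag=8, rhs=-18; c'=1/4, d'=-9/4
row 2: denom=6−2·1/4=11/2; d'=(6−2·-9/4)/(11/2)=21/11
row 3: denom=8−1·2/11=86/11; d'=(10−1·21/11)/(86/11)=89/86
row 4: denom=12−3·33/86=933/86; d'=(4−3·89/86)/(933/86)=77/933
back: M4=77/933
back: M3=89/86−33/86·77/933=312/311
back: M2=21/11−2/11·312/311=537/311
back: M1=-9/4−1/4·537/311=-834/311
M: M0=0, M1=-834/311, M2=537/311, M3=312/311, M4=77/933, M5=0
seg 0: a=1, c=M0/2=0, d=(M1−M0)/(6·2)=-139/622, b=Δ0−h0·(2M0+M1)/6=589/311
seg 1: a=3, c=M1/2=-417/311, d=(M2−M1)/(6·2)=457/1244, b=Δ1−h1·(2M1+M2)/6=-245/311
seg 2: a=-1, c=M2/2=537/622, d=(M3−M2)/(6·1)=-75/622, b=Δ2−h2·(2M2+M3)/6=-542/311
seg 3: a=-2, c=M3/2=156/311, d=(M4−M3)/(6·3)=-859/16794, b=Δ3−h3·(2M3+M4)/6=-235/622
seg 4: a=0, c=M4/2=77/1866, d=(M5−M4)/(6·3)=-77/16794, b=Δ4−h4·(2M4+M5)/6=389/311
t_q=3/2 → seg 0, τ=3/2; S=1+589/311·τ+0·τ²+-139/622·τ³=15359/4976

  seg 0: a=1 b=589/311 c=0 d=-139/622
  seg 1: a=3 b=-245/311 c=-417/311 d=457/1244
  seg 2: a=-1 b=-542/311 c=537/622 d=-75/622
  seg 3: a=-2 b=-235/622 c=156/311 d=-859/16794
  seg 4: a=0 b=389/311 c=77/1866 d=-77/16794
S(3/2) = 15359/4976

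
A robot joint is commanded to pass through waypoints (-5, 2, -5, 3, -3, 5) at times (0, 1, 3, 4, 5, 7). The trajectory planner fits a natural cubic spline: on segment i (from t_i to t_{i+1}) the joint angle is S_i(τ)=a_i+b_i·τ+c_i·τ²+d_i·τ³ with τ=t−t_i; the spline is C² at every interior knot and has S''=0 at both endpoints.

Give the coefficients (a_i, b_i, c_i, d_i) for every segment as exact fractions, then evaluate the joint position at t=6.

  seg 0: a=-5 b=7003/700 c=0 d=-2103/700
  seg 1: a=2 b=347/350 c=-6309/700 d=4737/1400
  seg 2: a=-5 b=194/35 c=3951/350 d=-3091/350
  seg 3: a=3 b=569/350 c=-2661/175 d=379/50
  seg 4: a=-3 b=-1058/175 c=2637/350 d=-879/700
S(6) = -1937/700

Δ: Δ0=7, Δ1=-7/2, Δ2=8, Δ3=-6, Δ4=4
row 1: diag=6, rhs=-63; c'=1/3, d'=-21/2
row 2: denom=6−2·1/3=16/3; d'=(69−2·-21/2)/(16/3)=135/8
row 3: denom=4−1·3/16=61/16; d'=(-84−1·135/8)/(61/16)=-1614/61
row 4: denom=6−1·16/61=350/61; d'=(60−1·-1614/61)/(350/61)=2637/175
back: M4=2637/175
back: M3=-1614/61−16/61·2637/175=-5322/175
back: M2=135/8−3/16·-5322/175=3951/175
back: M1=-21/2−1/3·3951/175=-6309/350
M: M0=0, M1=-6309/350, M2=3951/175, M3=-5322/175, M4=2637/175, M5=0
seg 0: a=-5, c=M0/2=0, d=(M1−M0)/(6·1)=-2103/700, b=Δ0−h0·(2M0+M1)/6=7003/700
seg 1: a=2, c=M1/2=-6309/700, d=(M2−M1)/(6·2)=4737/1400, b=Δ1−h1·(2M1+M2)/6=347/350
seg 2: a=-5, c=M2/2=3951/350, d=(M3−M2)/(6·1)=-3091/350, b=Δ2−h2·(2M2+M3)/6=194/35
seg 3: a=3, c=M3/2=-2661/175, d=(M4−M3)/(6·1)=379/50, b=Δ3−h3·(2M3+M4)/6=569/350
seg 4: a=-3, c=M4/2=2637/350, d=(M5−M4)/(6·2)=-879/700, b=Δ4−h4·(2M4+M5)/6=-1058/175
t_q=6 → seg 4, τ=1; S=-3+-1058/175·τ+2637/350·τ²+-879/700·τ³=-1937/700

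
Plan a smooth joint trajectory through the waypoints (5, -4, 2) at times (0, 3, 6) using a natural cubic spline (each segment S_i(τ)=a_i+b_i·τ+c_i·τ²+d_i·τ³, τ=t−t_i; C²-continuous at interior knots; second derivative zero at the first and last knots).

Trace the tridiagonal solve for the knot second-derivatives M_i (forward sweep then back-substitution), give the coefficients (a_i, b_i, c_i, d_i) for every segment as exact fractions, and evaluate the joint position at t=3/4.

Δ: Δ0=-3, Δ1=2
row 1: diag=12, rhs=30; c'=1/4, d'=5/2
back: M1=5/2
M: M0=0, M1=5/2, M2=0
seg 0: a=5, c=M0/2=0, d=(M1−M0)/(6·3)=5/36, b=Δ0−h0·(2M0+M1)/6=-17/4
seg 1: a=-4, c=M1/2=5/4, d=(M2−M1)/(6·3)=-5/36, b=Δ1−h1·(2M1+M2)/6=-1/2
t_q=3/4 → seg 0, τ=3/4; S=5+-17/4·τ+0·τ²+5/36·τ³=479/256

  seg 0: a=5 b=-17/4 c=0 d=5/36
  seg 1: a=-4 b=-1/2 c=5/4 d=-5/36
S(3/4) = 479/256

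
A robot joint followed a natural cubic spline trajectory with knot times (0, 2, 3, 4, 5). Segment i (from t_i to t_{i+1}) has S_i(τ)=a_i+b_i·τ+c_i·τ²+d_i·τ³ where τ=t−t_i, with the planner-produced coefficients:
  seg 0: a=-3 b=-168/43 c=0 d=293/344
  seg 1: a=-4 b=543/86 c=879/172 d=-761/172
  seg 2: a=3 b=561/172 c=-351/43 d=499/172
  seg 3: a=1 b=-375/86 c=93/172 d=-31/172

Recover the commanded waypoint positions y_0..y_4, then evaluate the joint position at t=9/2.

y_0=-3 y_1=-4 y_2=3 y_3=1 y_4=-3
S(9/2) = -1469/1376

y_0 = S_0(0) = a_0 = -3
y_1 = S_1(0) = a_1 = -4
y_2 = S_2(0) = a_2 = 3
y_3 = S_3(0) = a_3 = 1
y_4 = S_3(1) = -3
t_q=9/2 is in segment 3 (τ=1/2); S_3(τ)=-1469/1376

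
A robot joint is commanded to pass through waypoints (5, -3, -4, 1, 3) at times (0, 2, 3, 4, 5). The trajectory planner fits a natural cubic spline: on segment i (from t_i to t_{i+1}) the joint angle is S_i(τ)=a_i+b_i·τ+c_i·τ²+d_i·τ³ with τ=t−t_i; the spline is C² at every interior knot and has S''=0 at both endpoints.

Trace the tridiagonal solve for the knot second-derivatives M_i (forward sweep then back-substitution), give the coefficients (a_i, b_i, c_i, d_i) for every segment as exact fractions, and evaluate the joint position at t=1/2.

Δ: Δ0=-4, Δ1=-1, Δ2=5, Δ3=2
row 1: diag=6, rhs=18; c'=1/6, d'=3
row 2: denom=4−1·1/6=23/6; d'=(36−1·3)/(23/6)=198/23
row 3: denom=4−1·6/23=86/23; d'=(-18−1·198/23)/(86/23)=-306/43
back: M3=-306/43
back: M2=198/23−6/23·-306/43=450/43
back: M1=3−1/6·450/43=54/43
M: M0=0, M1=54/43, M2=450/43, M3=-306/43, M4=0
seg 0: a=5, c=M0/2=0, d=(M1−M0)/(6·2)=9/86, b=Δ0−h0·(2M0+M1)/6=-190/43
seg 1: a=-3, c=M1/2=27/43, d=(M2−M1)/(6·1)=66/43, b=Δ1−h1·(2M1+M2)/6=-136/43
seg 2: a=-4, c=M2/2=225/43, d=(M3−M2)/(6·1)=-126/43, b=Δ2−h2·(2M2+M3)/6=116/43
seg 3: a=1, c=M3/2=-153/43, d=(M4−M3)/(6·1)=51/43, b=Δ3−h3·(2M3+M4)/6=188/43
t_q=1/2 → seg 0, τ=1/2; S=5+-190/43·τ+0·τ²+9/86·τ³=1929/688

  seg 0: a=5 b=-190/43 c=0 d=9/86
  seg 1: a=-3 b=-136/43 c=27/43 d=66/43
  seg 2: a=-4 b=116/43 c=225/43 d=-126/43
  seg 3: a=1 b=188/43 c=-153/43 d=51/43
S(1/2) = 1929/688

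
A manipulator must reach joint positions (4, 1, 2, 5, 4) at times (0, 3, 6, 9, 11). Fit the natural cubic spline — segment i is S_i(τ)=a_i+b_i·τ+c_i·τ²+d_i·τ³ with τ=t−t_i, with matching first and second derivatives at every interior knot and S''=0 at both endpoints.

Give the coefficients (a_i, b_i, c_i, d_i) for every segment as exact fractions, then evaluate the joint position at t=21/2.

Δ: Δ0=-1, Δ1=1/3, Δ2=1, Δ3=-1/2
row 1: diag=12, rhs=8; c'=1/4, d'=2/3
row 2: denom=12−3·1/4=45/4; d'=(4−3·2/3)/(45/4)=8/45
row 3: denom=10−3·4/15=46/5; d'=(-9−3·8/45)/(46/5)=-143/138
back: M3=-143/138
back: M2=8/45−4/15·-143/138=94/207
back: M1=2/3−1/4·94/207=229/414
M: M0=0, M1=229/414, M2=94/207, M3=-143/138, M4=0
seg 0: a=4, c=M0/2=0, d=(M1−M0)/(6·3)=229/7452, b=Δ0−h0·(2M0+M1)/6=-1057/828
seg 1: a=1, c=M1/2=229/828, d=(M2−M1)/(6·3)=-41/7452, b=Δ1−h1·(2M1+M2)/6=-185/414
seg 2: a=2, c=M2/2=47/207, d=(M3−M2)/(6·3)=-617/7452, b=Δ2−h2·(2M2+M3)/6=881/828
seg 3: a=5, c=M3/2=-143/276, d=(M4−M3)/(6·2)=143/1656, b=Δ3−h3·(2M3+M4)/6=79/414
t_q=21/2 → seg 3, τ=3/2; S=5+79/414·τ+-143/276·τ²+143/1656·τ³=19483/4416

  seg 0: a=4 b=-1057/828 c=0 d=229/7452
  seg 1: a=1 b=-185/414 c=229/828 d=-41/7452
  seg 2: a=2 b=881/828 c=47/207 d=-617/7452
  seg 3: a=5 b=79/414 c=-143/276 d=143/1656
S(21/2) = 19483/4416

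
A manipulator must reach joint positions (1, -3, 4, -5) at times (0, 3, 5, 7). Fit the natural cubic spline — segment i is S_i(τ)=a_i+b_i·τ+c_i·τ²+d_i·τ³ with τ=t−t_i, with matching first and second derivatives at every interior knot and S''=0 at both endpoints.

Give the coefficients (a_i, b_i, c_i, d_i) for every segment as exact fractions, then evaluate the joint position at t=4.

  seg 0: a=1 b=-199/57 c=0 d=41/171
  seg 1: a=-3 b=170/57 c=41/19 d=-433/456
  seg 2: a=4 b=25/114 c=-269/76 d=269/456
S(4) = 181/152

Δ: Δ0=-4/3, Δ1=7/2, Δ2=-9/2
row 1: diag=10, rhs=29; c'=1/5, d'=29/10
row 2: denom=8−2·1/5=38/5; d'=(-48−2·29/10)/(38/5)=-269/38
back: M2=-269/38
back: M1=29/10−1/5·-269/38=82/19
M: M0=0, M1=82/19, M2=-269/38, M3=0
seg 0: a=1, c=M0/2=0, d=(M1−M0)/(6·3)=41/171, b=Δ0−h0·(2M0+M1)/6=-199/57
seg 1: a=-3, c=M1/2=41/19, d=(M2−M1)/(6·2)=-433/456, b=Δ1−h1·(2M1+M2)/6=170/57
seg 2: a=4, c=M2/2=-269/76, d=(M3−M2)/(6·2)=269/456, b=Δ2−h2·(2M2+M3)/6=25/114
t_q=4 → seg 1, τ=1; S=-3+170/57·τ+41/19·τ²+-433/456·τ³=181/152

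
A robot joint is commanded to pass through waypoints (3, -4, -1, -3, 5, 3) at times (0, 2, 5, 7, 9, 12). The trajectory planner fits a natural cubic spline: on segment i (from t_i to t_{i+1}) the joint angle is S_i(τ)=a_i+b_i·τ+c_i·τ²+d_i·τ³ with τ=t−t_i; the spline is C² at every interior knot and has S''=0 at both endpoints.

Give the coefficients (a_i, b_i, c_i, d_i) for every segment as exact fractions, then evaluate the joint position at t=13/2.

  seg 0: a=3 b=-15455/3258 c=0 d=1013/3258
  seg 1: a=-4 b=-3299/3258 c=1013/543 d=-11677/29322
  seg 2: a=-1 b=-931/1629 c=-5599/3258 d=4901/6516
  seg 3: a=-3 b=286/181 c=4552/1629 d=-2581/3258
  seg 4: a=5 b=5296/1629 c=-3191/1629 d=3191/14661
S(13/2) = -55351/17376

Δ: Δ0=-7/2, Δ1=1, Δ2=-1, Δ3=4, Δ4=-2/3
row 1: diag=10, rhs=27; c'=3/10, d'=27/10
row 2: denom=10−3·3/10=91/10; d'=(-12−3·27/10)/(91/10)=-201/91
row 3: denom=8−2·20/91=688/91; d'=(30−2·-201/91)/(688/91)=783/172
row 4: denom=10−2·91/344=1629/172; d'=(-28−2·783/172)/(1629/172)=-6382/1629
back: M4=-6382/1629
back: M3=783/172−91/344·-6382/1629=9104/1629
back: M2=-201/91−20/91·9104/1629=-5599/1629
back: M1=27/10−3/10·-5599/1629=2026/543
M: M0=0, M1=2026/543, M2=-5599/1629, M3=9104/1629, M4=-6382/1629, M5=0
seg 0: a=3, c=M0/2=0, d=(M1−M0)/(6·2)=1013/3258, b=Δ0−h0·(2M0+M1)/6=-15455/3258
seg 1: a=-4, c=M1/2=1013/543, d=(M2−M1)/(6·3)=-11677/29322, b=Δ1−h1·(2M1+M2)/6=-3299/3258
seg 2: a=-1, c=M2/2=-5599/3258, d=(M3−M2)/(6·2)=4901/6516, b=Δ2−h2·(2M2+M3)/6=-931/1629
seg 3: a=-3, c=M3/2=4552/1629, d=(M4−M3)/(6·2)=-2581/3258, b=Δ3−h3·(2M3+M4)/6=286/181
seg 4: a=5, c=M4/2=-3191/1629, d=(M5−M4)/(6·3)=3191/14661, b=Δ4−h4·(2M4+M5)/6=5296/1629
t_q=13/2 → seg 2, τ=3/2; S=-1+-931/1629·τ+-5599/3258·τ²+4901/6516·τ³=-55351/17376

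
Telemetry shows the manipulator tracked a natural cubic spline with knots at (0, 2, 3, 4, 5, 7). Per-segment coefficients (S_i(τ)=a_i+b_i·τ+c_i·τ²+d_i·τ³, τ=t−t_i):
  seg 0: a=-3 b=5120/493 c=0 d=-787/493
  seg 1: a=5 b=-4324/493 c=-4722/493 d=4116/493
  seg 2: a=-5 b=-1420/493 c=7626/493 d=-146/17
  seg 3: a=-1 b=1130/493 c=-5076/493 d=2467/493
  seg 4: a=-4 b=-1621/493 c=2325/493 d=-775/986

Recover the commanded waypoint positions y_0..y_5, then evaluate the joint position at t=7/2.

y_0 = S_0(0) = a_0 = -3
y_1 = S_1(0) = a_1 = 5
y_2 = S_2(0) = a_2 = -5
y_3 = S_3(0) = a_3 = -1
y_4 = S_4(0) = a_4 = -4
y_5 = S_4(2) = 2
t_q=7/2 is in segment 2 (τ=1/2); S_2(τ)=-423/116

y_0=-3 y_1=5 y_2=-5 y_3=-1 y_4=-4 y_5=2
S(7/2) = -423/116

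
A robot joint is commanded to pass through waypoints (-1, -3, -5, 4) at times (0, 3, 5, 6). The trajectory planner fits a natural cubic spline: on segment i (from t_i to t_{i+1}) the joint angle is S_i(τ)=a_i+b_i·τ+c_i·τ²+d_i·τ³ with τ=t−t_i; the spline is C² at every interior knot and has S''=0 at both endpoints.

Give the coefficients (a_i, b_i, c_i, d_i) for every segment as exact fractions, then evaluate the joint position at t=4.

  seg 0: a=-1 b=43/84 c=0 d=-11/84
  seg 1: a=-3 b=-127/42 c=-33/28 d=23/21
  seg 2: a=-5 b=227/42 c=151/28 d=-151/84
S(4) = -171/28

Δ: Δ0=-2/3, Δ1=-1, Δ2=9
row 1: diag=10, rhs=-2; c'=1/5, d'=-1/5
row 2: denom=6−2·1/5=28/5; d'=(60−2·-1/5)/(28/5)=151/14
back: M2=151/14
back: M1=-1/5−1/5·151/14=-33/14
M: M0=0, M1=-33/14, M2=151/14, M3=0
seg 0: a=-1, c=M0/2=0, d=(M1−M0)/(6·3)=-11/84, b=Δ0−h0·(2M0+M1)/6=43/84
seg 1: a=-3, c=M1/2=-33/28, d=(M2−M1)/(6·2)=23/21, b=Δ1−h1·(2M1+M2)/6=-127/42
seg 2: a=-5, c=M2/2=151/28, d=(M3−M2)/(6·1)=-151/84, b=Δ2−h2·(2M2+M3)/6=227/42
t_q=4 → seg 1, τ=1; S=-3+-127/42·τ+-33/28·τ²+23/21·τ³=-171/28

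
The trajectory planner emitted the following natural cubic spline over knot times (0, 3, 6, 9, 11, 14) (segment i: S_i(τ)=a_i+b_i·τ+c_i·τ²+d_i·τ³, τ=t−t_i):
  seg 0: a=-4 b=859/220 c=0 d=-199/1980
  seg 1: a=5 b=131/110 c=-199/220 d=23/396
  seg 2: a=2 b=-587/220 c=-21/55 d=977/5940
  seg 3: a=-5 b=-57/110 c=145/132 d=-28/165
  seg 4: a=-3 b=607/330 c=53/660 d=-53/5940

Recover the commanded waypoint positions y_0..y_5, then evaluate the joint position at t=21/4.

y_0 = S_0(0) = a_0 = -4
y_1 = S_1(0) = a_1 = 5
y_2 = S_2(0) = a_2 = 2
y_3 = S_3(0) = a_3 = -5
y_4 = S_4(0) = a_4 = -3
y_5 = S_4(3) = 3
t_q=21/4 is in segment 1 (τ=9/4); S_1(τ)=52967/14080

y_0=-4 y_1=5 y_2=2 y_3=-5 y_4=-3 y_5=3
S(21/4) = 52967/14080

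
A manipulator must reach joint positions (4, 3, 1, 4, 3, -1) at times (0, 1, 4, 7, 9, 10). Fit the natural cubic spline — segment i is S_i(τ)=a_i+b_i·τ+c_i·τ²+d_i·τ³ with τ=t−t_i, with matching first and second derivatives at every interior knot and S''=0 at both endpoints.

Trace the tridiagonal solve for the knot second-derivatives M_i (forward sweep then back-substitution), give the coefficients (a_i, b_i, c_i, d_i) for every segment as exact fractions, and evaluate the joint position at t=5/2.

Δ: Δ0=-1, Δ1=-2/3, Δ2=1, Δ3=-1/2, Δ4=-4
row 1: diag=8, rhs=2; c'=3/8, d'=1/4
row 2: denom=12−3·3/8=87/8; d'=(10−3·1/4)/(87/8)=74/87
row 3: denom=10−3·8/29=266/29; d'=(-9−3·74/87)/(266/29)=-335/266
row 4: denom=6−2·29/133=740/133; d'=(-21−2·-335/266)/(740/133)=-1229/370
back: M4=-1229/370
back: M3=-335/266−29/133·-1229/370=-99/185
back: M2=74/87−8/29·-99/185=554/555
back: M1=1/4−3/8·554/555=-23/185
M: M0=0, M1=-23/185, M2=554/555, M3=-99/185, M4=-1229/370, M5=0
seg 0: a=4, c=M0/2=0, d=(M1−M0)/(6·1)=-23/1110, b=Δ0−h0·(2M0+M1)/6=-1087/1110
seg 1: a=3, c=M1/2=-23/370, d=(M2−M1)/(6·3)=623/9990, b=Δ1−h1·(2M1+M2)/6=-578/555
seg 2: a=1, c=M2/2=277/555, d=(M3−M2)/(6·3)=-23/270, b=Δ2−h2·(2M2+M3)/6=299/1110
seg 3: a=4, c=M3/2=-99/370, d=(M4−M3)/(6·2)=-1031/4440, b=Δ3−h3·(2M3+M4)/6=107/111
seg 4: a=3, c=M4/2=-1229/740, d=(M5−M4)/(6·1)=1229/2220, b=Δ4−h4·(2M4+M5)/6=-3211/1110
t_q=5/2 → seg 1, τ=3/2; S=3+-578/555·τ+-23/370·τ²+623/9990·τ³=893/592

  seg 0: a=4 b=-1087/1110 c=0 d=-23/1110
  seg 1: a=3 b=-578/555 c=-23/370 d=623/9990
  seg 2: a=1 b=299/1110 c=277/555 d=-23/270
  seg 3: a=4 b=107/111 c=-99/370 d=-1031/4440
  seg 4: a=3 b=-3211/1110 c=-1229/740 d=1229/2220
S(5/2) = 893/592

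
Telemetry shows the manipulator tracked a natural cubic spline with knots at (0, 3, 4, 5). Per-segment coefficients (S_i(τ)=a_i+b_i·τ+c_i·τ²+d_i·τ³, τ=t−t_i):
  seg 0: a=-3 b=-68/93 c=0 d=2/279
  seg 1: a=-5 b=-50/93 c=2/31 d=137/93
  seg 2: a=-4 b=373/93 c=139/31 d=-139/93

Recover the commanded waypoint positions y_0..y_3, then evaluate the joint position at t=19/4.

y_0 = S_0(0) = a_0 = -3
y_1 = S_1(0) = a_1 = -5
y_2 = S_2(0) = a_2 = -4
y_3 = S_2(1) = 3
t_q=19/4 is in segment 2 (τ=3/4); S_2(τ)=1785/1984

y_0=-3 y_1=-5 y_2=-4 y_3=3
S(19/4) = 1785/1984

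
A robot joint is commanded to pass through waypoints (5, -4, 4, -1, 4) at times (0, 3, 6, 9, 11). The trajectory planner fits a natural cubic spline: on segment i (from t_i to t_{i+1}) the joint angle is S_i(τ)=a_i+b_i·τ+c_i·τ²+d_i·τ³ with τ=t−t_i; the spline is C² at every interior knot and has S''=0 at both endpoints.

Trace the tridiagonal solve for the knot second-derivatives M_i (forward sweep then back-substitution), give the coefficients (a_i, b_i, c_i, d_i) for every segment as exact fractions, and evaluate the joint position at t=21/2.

  seg 0: a=5 b=-453/92 c=0 d=59/276
  seg 1: a=-4 b=39/46 c=177/92 d=-1091/2484
  seg 2: a=4 b=49/92 c=-140/69 d=1073/2484
  seg 3: a=-1 b=1/46 c=171/92 d=-57/184
S(21/2) = 3193/1472

Δ: Δ0=-3, Δ1=8/3, Δ2=-5/3, Δ3=5/2
row 1: diag=12, rhs=34; c'=1/4, d'=17/6
row 2: denom=12−3·1/4=45/4; d'=(-26−3·17/6)/(45/4)=-46/15
row 3: denom=10−3·4/15=46/5; d'=(25−3·-46/15)/(46/5)=171/46
back: M3=171/46
back: M2=-46/15−4/15·171/46=-280/69
back: M1=17/6−1/4·-280/69=177/46
M: M0=0, M1=177/46, M2=-280/69, M3=171/46, M4=0
seg 0: a=5, c=M0/2=0, d=(M1−M0)/(6·3)=59/276, b=Δ0−h0·(2M0+M1)/6=-453/92
seg 1: a=-4, c=M1/2=177/92, d=(M2−M1)/(6·3)=-1091/2484, b=Δ1−h1·(2M1+M2)/6=39/46
seg 2: a=4, c=M2/2=-140/69, d=(M3−M2)/(6·3)=1073/2484, b=Δ2−h2·(2M2+M3)/6=49/92
seg 3: a=-1, c=M3/2=171/92, d=(M4−M3)/(6·2)=-57/184, b=Δ3−h3·(2M3+M4)/6=1/46
t_q=21/2 → seg 3, τ=3/2; S=-1+1/46·τ+171/92·τ²+-57/184·τ³=3193/1472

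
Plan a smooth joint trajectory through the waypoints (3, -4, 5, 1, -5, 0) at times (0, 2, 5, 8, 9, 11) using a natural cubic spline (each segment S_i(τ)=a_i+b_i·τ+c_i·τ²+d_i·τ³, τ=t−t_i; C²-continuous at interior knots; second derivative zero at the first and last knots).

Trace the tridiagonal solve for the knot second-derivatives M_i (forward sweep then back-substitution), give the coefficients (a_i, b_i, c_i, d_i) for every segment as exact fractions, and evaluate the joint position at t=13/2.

  seg 0: a=3 b=-47129/9354 c=0 d=7195/18708
  seg 1: a=-4 b=-3959/9354 c=7195/3118 d=-16367/42093
  seg 2: a=5 b=27349/9354 c=-11149/9354 d=-3187/42093
  seg 3: a=1 b=-58667/9354 c=-5841/3118 d=10033/4677
  seg 4: a=-5 b=-33515/9354 c=14225/3118 d=-14225/18708
S(13/2) = 10053/1559

Δ: Δ0=-7/2, Δ1=3, Δ2=-4/3, Δ3=-6, Δ4=5/2
row 1: diag=10, rhs=39; c'=3/10, d'=39/10
row 2: denom=12−3·3/10=111/10; d'=(-26−3·39/10)/(111/10)=-377/111
row 3: denom=8−3·10/37=266/37; d'=(-28−3·-377/111)/(266/37)=-659/266
row 4: denom=6−1·37/266=1559/266; d'=(51−1·-659/266)/(1559/266)=14225/1559
back: M4=14225/1559
back: M3=-659/266−37/266·14225/1559=-5841/1559
back: M2=-377/111−10/37·-5841/1559=-11149/4677
back: M1=39/10−3/10·-11149/4677=7195/1559
M: M0=0, M1=7195/1559, M2=-11149/4677, M3=-5841/1559, M4=14225/1559, M5=0
seg 0: a=3, c=M0/2=0, d=(M1−M0)/(6·2)=7195/18708, b=Δ0−h0·(2M0+M1)/6=-47129/9354
seg 1: a=-4, c=M1/2=7195/3118, d=(M2−M1)/(6·3)=-16367/42093, b=Δ1−h1·(2M1+M2)/6=-3959/9354
seg 2: a=5, c=M2/2=-11149/9354, d=(M3−M2)/(6·3)=-3187/42093, b=Δ2−h2·(2M2+M3)/6=27349/9354
seg 3: a=1, c=M3/2=-5841/3118, d=(M4−M3)/(6·1)=10033/4677, b=Δ3−h3·(2M3+M4)/6=-58667/9354
seg 4: a=-5, c=M4/2=14225/3118, d=(M5−M4)/(6·2)=-14225/18708, b=Δ4−h4·(2M4+M5)/6=-33515/9354
t_q=13/2 → seg 2, τ=3/2; S=5+27349/9354·τ+-11149/9354·τ²+-3187/42093·τ³=10053/1559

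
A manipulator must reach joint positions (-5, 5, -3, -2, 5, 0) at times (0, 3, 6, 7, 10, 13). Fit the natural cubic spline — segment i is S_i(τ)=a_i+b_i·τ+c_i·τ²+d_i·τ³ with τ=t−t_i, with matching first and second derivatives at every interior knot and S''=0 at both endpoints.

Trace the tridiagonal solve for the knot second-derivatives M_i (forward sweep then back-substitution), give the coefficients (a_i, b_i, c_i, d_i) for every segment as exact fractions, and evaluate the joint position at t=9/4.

  seg 0: a=-5 b=4409/825 c=0 d=-553/2475
  seg 1: a=5 b=-568/825 c=-553/275 d=223/495
  seg 2: a=-3 b=-487/825 c=562/275 d=-34/75
  seg 3: a=-2 b=1763/825 c=188/275 d=-34/165
  seg 4: a=5 b=557/825 c=-322/275 d=322/2475
S(9/4) = 78839/17600

Δ: Δ0=10/3, Δ1=-8/3, Δ2=1, Δ3=7/3, Δ4=-5/3
row 1: diag=12, rhs=-36; c'=1/4, d'=-3
row 2: denom=8−3·1/4=29/4; d'=(22−3·-3)/(29/4)=124/29
row 3: denom=8−1·4/29=228/29; d'=(8−1·124/29)/(228/29)=9/19
row 4: denom=12−3·29/76=825/76; d'=(-24−3·9/19)/(825/76)=-644/275
back: M4=-644/275
back: M3=9/19−29/76·-644/275=376/275
back: M2=124/29−4/29·376/275=1124/275
back: M1=-3−1/4·1124/275=-1106/275
M: M0=0, M1=-1106/275, M2=1124/275, M3=376/275, M4=-644/275, M5=0
seg 0: a=-5, c=M0/2=0, d=(M1−M0)/(6·3)=-553/2475, b=Δ0−h0·(2M0+M1)/6=4409/825
seg 1: a=5, c=M1/2=-553/275, d=(M2−M1)/(6·3)=223/495, b=Δ1−h1·(2M1+M2)/6=-568/825
seg 2: a=-3, c=M2/2=562/275, d=(M3−M2)/(6·1)=-34/75, b=Δ2−h2·(2M2+M3)/6=-487/825
seg 3: a=-2, c=M3/2=188/275, d=(M4−M3)/(6·3)=-34/165, b=Δ3−h3·(2M3+M4)/6=1763/825
seg 4: a=5, c=M4/2=-322/275, d=(M5−M4)/(6·3)=322/2475, b=Δ4−h4·(2M4+M5)/6=557/825
t_q=9/4 → seg 0, τ=9/4; S=-5+4409/825·τ+0·τ²+-553/2475·τ³=78839/17600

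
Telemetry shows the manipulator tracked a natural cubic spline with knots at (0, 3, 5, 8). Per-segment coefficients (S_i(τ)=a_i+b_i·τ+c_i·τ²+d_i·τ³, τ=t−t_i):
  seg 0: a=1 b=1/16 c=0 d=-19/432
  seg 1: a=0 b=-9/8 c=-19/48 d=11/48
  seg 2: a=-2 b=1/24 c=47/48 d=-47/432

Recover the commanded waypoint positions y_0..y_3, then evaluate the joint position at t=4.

y_0 = S_0(0) = a_0 = 1
y_1 = S_1(0) = a_1 = 0
y_2 = S_2(0) = a_2 = -2
y_3 = S_2(3) = 4
t_q=4 is in segment 1 (τ=1); S_1(τ)=-31/24

y_0=1 y_1=0 y_2=-2 y_3=4
S(4) = -31/24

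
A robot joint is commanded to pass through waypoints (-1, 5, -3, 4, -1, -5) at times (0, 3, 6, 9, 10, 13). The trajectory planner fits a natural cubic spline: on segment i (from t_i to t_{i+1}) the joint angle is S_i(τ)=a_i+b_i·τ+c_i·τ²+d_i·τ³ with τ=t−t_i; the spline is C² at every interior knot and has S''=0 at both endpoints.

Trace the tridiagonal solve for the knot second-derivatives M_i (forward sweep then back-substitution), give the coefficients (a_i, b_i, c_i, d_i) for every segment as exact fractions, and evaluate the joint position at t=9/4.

  seg 0: a=-1 b=1088/283 c=0 d=-58/283
  seg 1: a=5 b=-478/283 c=-522/283 d=3868/7641
  seg 2: a=-3 b=258/283 c=2302/849 d=-5699/7641
  seg 3: a=4 b=-837/283 c=-3397/849 d=1663/849
  seg 4: a=-1 b=-4316/849 c=1592/849 d=-1592/7641
S(9/4) = 48139/9056

Δ: Δ0=2, Δ1=-8/3, Δ2=7/3, Δ3=-5, Δ4=-4/3
row 1: diag=12, rhs=-28; c'=1/4, d'=-7/3
row 2: denom=12−3·1/4=45/4; d'=(30−3·-7/3)/(45/4)=148/45
row 3: denom=8−3·4/15=36/5; d'=(-44−3·148/45)/(36/5)=-202/27
row 4: denom=8−1·5/36=283/36; d'=(22−1·-202/27)/(283/36)=3184/849
back: M4=3184/849
back: M3=-202/27−5/36·3184/849=-6794/849
back: M2=148/45−4/15·-6794/849=4604/849
back: M1=-7/3−1/4·4604/849=-1044/283
M: M0=0, M1=-1044/283, M2=4604/849, M3=-6794/849, M4=3184/849, M5=0
seg 0: a=-1, c=M0/2=0, d=(M1−M0)/(6·3)=-58/283, b=Δ0−h0·(2M0+M1)/6=1088/283
seg 1: a=5, c=M1/2=-522/283, d=(M2−M1)/(6·3)=3868/7641, b=Δ1−h1·(2M1+M2)/6=-478/283
seg 2: a=-3, c=M2/2=2302/849, d=(M3−M2)/(6·3)=-5699/7641, b=Δ2−h2·(2M2+M3)/6=258/283
seg 3: a=4, c=M3/2=-3397/849, d=(M4−M3)/(6·1)=1663/849, b=Δ3−h3·(2M3+M4)/6=-837/283
seg 4: a=-1, c=M4/2=1592/849, d=(M5−M4)/(6·3)=-1592/7641, b=Δ4−h4·(2M4+M5)/6=-4316/849
t_q=9/4 → seg 0, τ=9/4; S=-1+1088/283·τ+0·τ²+-58/283·τ³=48139/9056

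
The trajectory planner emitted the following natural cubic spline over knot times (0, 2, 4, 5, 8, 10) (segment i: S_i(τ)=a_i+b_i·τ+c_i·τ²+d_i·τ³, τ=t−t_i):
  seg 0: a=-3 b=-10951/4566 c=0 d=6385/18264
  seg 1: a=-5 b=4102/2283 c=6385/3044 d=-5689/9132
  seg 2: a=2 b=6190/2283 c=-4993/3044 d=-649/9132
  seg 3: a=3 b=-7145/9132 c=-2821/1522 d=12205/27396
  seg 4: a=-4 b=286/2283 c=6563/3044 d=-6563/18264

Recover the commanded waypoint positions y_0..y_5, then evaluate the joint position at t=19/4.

y_0=-3 y_1=-5 y_2=2 y_3=3 y_4=-4 y_5=2
S(19/4) = 600203/194816

y_0 = S_0(0) = a_0 = -3
y_1 = S_1(0) = a_1 = -5
y_2 = S_2(0) = a_2 = 2
y_3 = S_3(0) = a_3 = 3
y_4 = S_4(0) = a_4 = -4
y_5 = S_4(2) = 2
t_q=19/4 is in segment 2 (τ=3/4); S_2(τ)=600203/194816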